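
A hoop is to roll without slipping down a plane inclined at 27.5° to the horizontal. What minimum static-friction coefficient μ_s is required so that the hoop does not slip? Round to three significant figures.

μ_min ≈ 0.260

Here I = MR², so the shape factor k = I/(MR²) = 1.
Newton's second law down the slope: Mg sinθ − f = Ma. The torque equation fR = Iα (with α = a/R) gives f = kMa.
These give a = g sinθ/(1+k) and the required friction f = kMg sinθ/(1+k).
The normal force is N = Mg cosθ, so μ_min = f/N = k tanθ/(1+k).
μ_min = 1 × tan27.5° / 2 ≈ 0.260.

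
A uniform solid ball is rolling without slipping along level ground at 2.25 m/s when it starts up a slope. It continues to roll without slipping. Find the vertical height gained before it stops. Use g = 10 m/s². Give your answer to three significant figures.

Here I = (2/5)MR², so the shape factor k = I/(MR²) = 0.4.
Since it rolls without slipping, ω = v/R and KE = ½Mv² + ½Iω² = ½(1+k)Mv² = (7/10)Mv².
All of this converts to potential energy at the highest point: (7/10)Mv₀² = Mgh.
Thus h = (1+k)v₀²/(2g) = 1.4 × 2.25² / (2 × 10) ≈ 0.354 m.

h ≈ 0.354 m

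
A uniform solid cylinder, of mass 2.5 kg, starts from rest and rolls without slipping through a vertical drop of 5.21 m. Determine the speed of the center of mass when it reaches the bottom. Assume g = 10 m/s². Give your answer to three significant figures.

v ≈ 8.33 m/s

The moment of inertia is (1/2)MR², giving k ≡ I/(MR²) = 0.5.
Rolling without slipping gives ω = v/R, so the total kinetic energy is ½Mv² + ½Iω² = ½(1+k)Mv² = (3/4)Mv².
Energy conservation: Mgh = (3/4)Mv², so v = √(2gh/(1+k)) = √(2 × 10 × 5.21 / 1.5) ≈ 8.33 m/s.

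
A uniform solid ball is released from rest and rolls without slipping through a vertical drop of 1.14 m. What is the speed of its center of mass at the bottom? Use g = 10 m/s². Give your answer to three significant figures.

v ≈ 4.04 m/s

With I = (2/5)MR², the ratio k = I/(MR²) is 0.4.
Since it rolls without slipping, ω = v/R and KE = ½Mv² + ½Iω² = ½(1+k)Mv² = (7/10)Mv².
Setting Mgh = (7/10)Mv² gives v = √(2gh/(1+k)) = √(2·10·1.14/1.4) ≈ 4.04 m/s.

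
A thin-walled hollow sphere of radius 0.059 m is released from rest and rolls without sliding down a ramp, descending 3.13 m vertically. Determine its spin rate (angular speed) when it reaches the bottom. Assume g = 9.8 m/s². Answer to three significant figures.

ω ≈ 103 rad/s

With I = (2/3)MR², the ratio k = I/(MR²) is 2/3.
Pure rolling means v = ωR; then KE = ½Mv² + ½I(v/R)² = ½(1+k)Mv² = (5/6)Mv².
Energy conservation Mgh = ½(1+k)Mv² gives v = √(2gh/(1+k)) = √(2 × 9.8 × 3.13 / 1.667) = 6.067 m/s.
Then ω = v/R = 6.067 / 0.059 ≈ 103 rad/s.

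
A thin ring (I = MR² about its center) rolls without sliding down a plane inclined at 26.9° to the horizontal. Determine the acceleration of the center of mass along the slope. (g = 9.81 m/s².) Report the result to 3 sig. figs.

a ≈ 2.22 m/s²

Here I = MR², so the shape factor k = I/(MR²) = 1.
Along the incline Mg sinθ − f = Ma, and torque about the center fR = Iα = kMR²(a/R) gives f = kMa.
Eliminating f: Mg sinθ = (1+k)Ma, so a = g sinθ/(1+k) = 9.81 × sin26.9° / 2 ≈ 2.22 m/s².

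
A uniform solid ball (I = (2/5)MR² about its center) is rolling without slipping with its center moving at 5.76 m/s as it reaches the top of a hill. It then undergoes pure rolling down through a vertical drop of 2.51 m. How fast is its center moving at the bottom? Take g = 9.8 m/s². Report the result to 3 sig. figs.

v ≈ 8.27 m/s

With I = (2/5)MR², the ratio k = I/(MR²) is 0.4.
Since it rolls without slipping, ω = v/R and KE = ½Mv² + ½Iω² = ½(1+k)Mv² = (7/10)Mv².
Conserving energy between top and bottom: (7/10)Mv² = (7/10)Mv₀² + Mgh, hence v² = v₀² + 2gh/(1+k).
v = √(5.76² + 2×9.8×2.51/1.4) = √68.32 ≈ 8.27 m/s.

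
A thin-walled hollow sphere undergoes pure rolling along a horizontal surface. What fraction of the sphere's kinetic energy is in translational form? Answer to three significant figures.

For this body I = (2/3)MR², i.e. k = I/(MR²) = 2/3.
With ω = v/R, KE_trans = ½Mv² and KE_rot = ½Iω² = ½kMv², so KE_total = ½(1+k)Mv².
The translational fraction is therefore 1/(1+k) = 1/1.667 ≈ 0.600.

fraction ≈ 0.600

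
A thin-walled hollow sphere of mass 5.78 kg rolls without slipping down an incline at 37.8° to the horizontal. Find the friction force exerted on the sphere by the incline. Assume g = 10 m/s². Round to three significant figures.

f ≈ 14.2 N

The moment of inertia is (2/3)MR², giving k ≡ I/(MR²) = 2/3.
Translational: Mg sinθ − f = Ma. Rotational about the CM: fR = Iα = kMRa, so f = kMa.
Combining, a = g sinθ/(1+k) and f = kMa = kMg sinθ/(1+k).
f = (2/3) × 5.78 × 10 × sin37.8° / 1.667 ≈ 14.2 N.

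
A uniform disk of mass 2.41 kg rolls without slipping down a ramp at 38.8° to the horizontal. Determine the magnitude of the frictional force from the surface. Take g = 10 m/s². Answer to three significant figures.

f ≈ 5.03 N

With I = (1/2)MR², the ratio k = I/(MR²) is 0.5.
Newton's second law down the slope: Mg sinθ − f = Ma. The torque equation fR = Iα (with α = a/R) gives f = kMa.
Combining, a = g sinθ/(1+k) and f = kMa = kMg sinθ/(1+k).
f = 0.5 × 2.41 × 10 × sin38.8° / 1.5 ≈ 5.03 N.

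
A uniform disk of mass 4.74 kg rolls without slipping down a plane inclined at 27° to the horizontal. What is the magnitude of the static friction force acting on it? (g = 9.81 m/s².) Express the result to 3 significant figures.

With I = (1/2)MR², the ratio k = I/(MR²) is 0.5.
Translational: Mg sinθ − f = Ma. Rotational about the CM: fR = Iα = kMRa, so f = kMa.
Combining, a = g sinθ/(1+k) and f = kMa = kMg sinθ/(1+k).
f = 0.5 × 4.74 × 9.81 × sin27° / 1.5 ≈ 7.04 N.

f ≈ 7.04 N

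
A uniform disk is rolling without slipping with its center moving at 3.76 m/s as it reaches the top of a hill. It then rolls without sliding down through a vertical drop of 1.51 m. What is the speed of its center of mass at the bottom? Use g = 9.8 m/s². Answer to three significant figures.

With I = (1/2)MR², the ratio k = I/(MR²) is 0.5.
Pure rolling means v = ωR; then KE = ½Mv² + ½I(v/R)² = ½(1+k)Mv² = (3/4)Mv².
Energy conservation: (3/4)Mv₀² + Mgh = (3/4)Mv², so v² = v₀² + 2gh/(1+k).
v = √(3.76² + 2×9.8×1.51/1.5) = √33.87 ≈ 5.82 m/s.

v ≈ 5.82 m/s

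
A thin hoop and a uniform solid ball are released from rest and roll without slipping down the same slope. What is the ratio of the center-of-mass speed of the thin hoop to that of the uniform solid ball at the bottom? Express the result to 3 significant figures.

v_ratio ≈ 0.837

Each satisfies Mgh = ½(1+k)Mv² with k = I/(MR²), so v ∝ 1/√(1+k).
For the thin hoop k = 1; for the uniform solid ball k = 0.4.
v₁/v₂ = √((1+k₂)/(1+k₁)) = √(1.4/2) ≈ 0.837.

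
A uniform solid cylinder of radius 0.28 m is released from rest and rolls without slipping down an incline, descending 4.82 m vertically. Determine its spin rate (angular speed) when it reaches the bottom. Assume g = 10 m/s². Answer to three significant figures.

Here I = (1/2)MR², so the shape factor k = I/(MR²) = 0.5.
The rolling condition ω = v/R makes the rotational term ½I(v/R)² = ½kMv², so KE_total = ½(1+k)Mv² = (3/4)Mv².
Energy conservation Mgh = ½(1+k)Mv² gives v = √(2gh/(1+k)) = √(2 × 10 × 4.82 / 1.5) = 8.017 m/s.
The angular speed follows from ω = v/R = 8.017/0.28 ≈ 28.6 rad/s.

ω ≈ 28.6 rad/s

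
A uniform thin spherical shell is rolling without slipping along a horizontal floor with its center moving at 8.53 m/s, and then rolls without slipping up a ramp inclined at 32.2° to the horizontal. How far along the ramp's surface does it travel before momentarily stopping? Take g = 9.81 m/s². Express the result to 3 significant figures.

d ≈ 11.6 m

With I = (2/3)MR², the ratio k = I/(MR²) is 2/3.
The rolling condition ω = v/R makes the rotational term ½I(v/R)² = ½kMv², so KE_total = ½(1+k)Mv² = (5/6)Mv².
Setting this equal to Mgh gives the vertical rise h = (1+k)v₀²/(2g) = 1.667×8.53²/(2×9.81) = 6.181 m.
The distance along the slope is d = h/sinθ = 6.181/sin32.2° ≈ 11.6 m.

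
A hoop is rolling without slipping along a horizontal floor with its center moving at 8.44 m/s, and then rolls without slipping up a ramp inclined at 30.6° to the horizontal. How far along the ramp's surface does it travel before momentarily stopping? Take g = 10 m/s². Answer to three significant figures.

The moment of inertia is MR², giving k ≡ I/(MR²) = 1.
Pure rolling means v = ωR; then KE = ½Mv² + ½I(v/R)² = ½(1+k)Mv² = Mv².
Setting this equal to Mgh gives the vertical rise h = (1+k)v₀²/(2g) = 2×8.44²/(2×10) = 7.123 m.
The distance along the slope is d = h/sinθ = 7.123/sin30.6° ≈ 14.0 m.

d ≈ 14.0 m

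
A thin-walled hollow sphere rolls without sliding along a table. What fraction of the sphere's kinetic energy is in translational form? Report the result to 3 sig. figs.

With I = (2/3)MR², the ratio k = I/(MR²) is 2/3.
With ω = v/R, KE_trans = ½Mv² and KE_rot = ½Iω² = ½kMv², so KE_total = ½(1+k)Mv².
The translational fraction is therefore 1/(1+k) = 1/1.667 ≈ 0.600.

fraction ≈ 0.600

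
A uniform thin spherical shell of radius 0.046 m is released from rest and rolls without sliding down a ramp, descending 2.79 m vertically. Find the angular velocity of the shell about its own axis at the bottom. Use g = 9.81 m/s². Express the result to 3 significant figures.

ω ≈ 125 rad/s

For this body I = (2/3)MR², i.e. k = I/(MR²) = 2/3.
Pure rolling means v = ωR; then KE = ½Mv² + ½I(v/R)² = ½(1+k)Mv² = (5/6)Mv².
Energy conservation Mgh = ½(1+k)Mv² gives v = √(2gh/(1+k)) = √(2 × 9.81 × 2.79 / 1.667) = 5.731 m/s.
Then ω = v/R = 5.731 / 0.046 ≈ 125 rad/s.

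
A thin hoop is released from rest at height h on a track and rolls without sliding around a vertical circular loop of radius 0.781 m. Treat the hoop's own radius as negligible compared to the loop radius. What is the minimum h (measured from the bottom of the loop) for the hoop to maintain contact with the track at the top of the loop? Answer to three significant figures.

Here I = MR², so the shape factor k = I/(MR²) = 1.
At the top of the loop, the minimum-contact condition is Mg = Mv_top²/r, so v_top² = gr.
With ω = v/R, the kinetic energy at speed v is ½(1+k)Mv² = Mv².
Energy conservation from release (height h) to the top (height 2r): Mgh = Mg(2r) + M·gr.
Thus h_min = 2r + (1+k)r/2 = r(2 + 2/2) = 0.781 × 3 ≈ 2.34 m.

h_min ≈ 2.34 m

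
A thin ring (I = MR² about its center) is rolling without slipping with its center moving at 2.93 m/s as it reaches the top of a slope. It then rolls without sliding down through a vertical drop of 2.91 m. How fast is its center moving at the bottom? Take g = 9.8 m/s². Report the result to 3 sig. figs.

For this body I = MR², i.e. k = I/(MR²) = 1.
The rolling condition ω = v/R makes the rotational term ½I(v/R)² = ½kMv², so KE_total = ½(1+k)Mv² = Mv².
Energy conservation: Mv₀² + Mgh = Mv², so v² = v₀² + 2gh/(1+k).
v = √(2.93² + 2×9.8×2.91/2) = √37.1 ≈ 6.09 m/s.

v ≈ 6.09 m/s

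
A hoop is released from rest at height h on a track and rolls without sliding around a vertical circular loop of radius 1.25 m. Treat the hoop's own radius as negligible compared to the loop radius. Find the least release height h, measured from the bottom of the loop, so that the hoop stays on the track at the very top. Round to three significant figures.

Here I = MR², so the shape factor k = I/(MR²) = 1.
At the top, contact is just lost when gravity alone supplies the centripetal force: Mg = Mv_top²/r, i.e. v_top² = gr.
With ω = v/R, the kinetic energy at speed v is ½(1+k)Mv² = Mv².
Energy conservation from release (height h) to the top (height 2r): Mgh = Mg(2r) + M·gr.
Thus h_min = 2r + (1+k)r/2 = r(2 + 2/2) = 1.25 × 3 ≈ 3.75 m.

h_min ≈ 3.75 m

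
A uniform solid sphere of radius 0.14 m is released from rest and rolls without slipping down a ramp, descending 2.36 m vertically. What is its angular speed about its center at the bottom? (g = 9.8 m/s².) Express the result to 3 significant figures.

ω ≈ 41.1 rad/s

The moment of inertia is (2/5)MR², giving k ≡ I/(MR²) = 0.4.
Pure rolling means v = ωR; then KE = ½Mv² + ½I(v/R)² = ½(1+k)Mv² = (7/10)Mv².
Energy conservation Mgh = ½(1+k)Mv² gives v = √(2gh/(1+k)) = √(2 × 9.8 × 2.36 / 1.4) = 5.748 m/s.
Then ω = v/R = 5.748 / 0.14 ≈ 41.1 rad/s.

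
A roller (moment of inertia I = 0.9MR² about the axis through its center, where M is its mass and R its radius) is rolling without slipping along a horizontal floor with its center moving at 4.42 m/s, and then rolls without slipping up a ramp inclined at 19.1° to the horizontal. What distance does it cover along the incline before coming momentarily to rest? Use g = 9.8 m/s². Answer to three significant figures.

d ≈ 5.79 m

For this body I = 0.9MR², i.e. k = I/(MR²) = 0.9.
Pure rolling means v = ωR; then KE = ½Mv² + ½I(v/R)² = ½(1+k)Mv² = (19/20)Mv².
Setting this equal to Mgh gives the vertical rise h = (1+k)v₀²/(2g) = 1.9×4.42²/(2×9.8) = 1.894 m.
The distance along the slope is d = h/sinθ = 1.894/sin19.1° ≈ 5.79 m.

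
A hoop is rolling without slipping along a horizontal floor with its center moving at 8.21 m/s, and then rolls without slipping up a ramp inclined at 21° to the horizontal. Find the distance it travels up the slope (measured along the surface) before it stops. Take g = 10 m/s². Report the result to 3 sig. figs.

Here I = MR², so the shape factor k = I/(MR²) = 1.
Pure rolling means v = ωR; then KE = ½Mv² + ½I(v/R)² = ½(1+k)Mv² = Mv².
Setting this equal to Mgh gives the vertical rise h = (1+k)v₀²/(2g) = 2×8.21²/(2×10) = 6.74 m.
The distance along the slope is d = h/sinθ = 6.74/sin21° ≈ 18.8 m.

d ≈ 18.8 m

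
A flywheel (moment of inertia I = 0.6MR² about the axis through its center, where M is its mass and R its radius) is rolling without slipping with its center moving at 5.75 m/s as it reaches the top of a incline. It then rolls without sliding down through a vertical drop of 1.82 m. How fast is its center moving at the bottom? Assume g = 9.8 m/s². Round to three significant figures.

v ≈ 7.44 m/s

Here I = 0.6MR², so the shape factor k = I/(MR²) = 0.6.
Rolling without slipping gives ω = v/R, so the total kinetic energy is ½Mv² + ½Iω² = ½(1+k)Mv² = (4/5)Mv².
Energy conservation: (4/5)Mv₀² + Mgh = (4/5)Mv², so v² = v₀² + 2gh/(1+k).
v = √(5.75² + 2×9.8×1.82/1.6) = √55.36 ≈ 7.44 m/s.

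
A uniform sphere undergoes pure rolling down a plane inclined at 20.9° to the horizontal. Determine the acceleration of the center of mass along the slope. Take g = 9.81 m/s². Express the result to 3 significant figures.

a ≈ 2.50 m/s²

The moment of inertia is (2/5)MR², giving k ≡ I/(MR²) = 0.4.
Translational: Mg sinθ − f = Ma. Rotational about the CM: fR = Iα = kMRa, so f = kMa.
Eliminating f: Mg sinθ = (1+k)Ma, so a = g sinθ/(1+k) = 9.81 × sin20.9° / 1.4 ≈ 2.50 m/s².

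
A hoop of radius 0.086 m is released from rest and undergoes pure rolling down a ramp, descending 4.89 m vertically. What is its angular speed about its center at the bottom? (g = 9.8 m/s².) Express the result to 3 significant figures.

For this body I = MR², i.e. k = I/(MR²) = 1.
The rolling condition ω = v/R makes the rotational term ½I(v/R)² = ½kMv², so KE_total = ½(1+k)Mv² = Mv².
Energy conservation Mgh = ½(1+k)Mv² gives v = √(2gh/(1+k)) = √(2 × 9.8 × 4.89 / 2) = 6.923 m/s.
Then ω = v/R = 6.923 / 0.086 ≈ 80.5 rad/s.

ω ≈ 80.5 rad/s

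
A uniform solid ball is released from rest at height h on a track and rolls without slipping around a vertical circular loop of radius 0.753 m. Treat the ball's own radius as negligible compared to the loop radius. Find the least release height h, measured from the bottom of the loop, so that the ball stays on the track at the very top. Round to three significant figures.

h_min ≈ 2.03 m

With I = (2/5)MR², the ratio k = I/(MR²) is 0.4.
At the top, contact is just lost when gravity alone supplies the centripetal force: Mg = Mv_top²/r, i.e. v_top² = gr.
With ω = v/R, the kinetic energy at speed v is ½(1+k)Mv² = (7/10)Mv².
Energy conservation from release (height h) to the top (height 2r): Mgh = Mg(2r) + (7/10)M·gr.
Thus h_min = 2r + (1+k)r/2 = r(2 + 1.4/2) = 0.753 × 2.7 ≈ 2.03 m.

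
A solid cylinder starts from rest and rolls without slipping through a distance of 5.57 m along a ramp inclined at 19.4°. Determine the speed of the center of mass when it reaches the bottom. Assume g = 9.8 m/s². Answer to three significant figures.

Here I = (1/2)MR², so the shape factor k = I/(MR²) = 0.5.
Rolling without slipping gives ω = v/R, so the total kinetic energy is ½Mv² + ½Iω² = ½(1+k)Mv² = (3/4)Mv².
The vertical drop is h = L sinθ = 5.57 × sin19.4° = 1.85 m.
Setting Mgh = (3/4)Mv² gives v = √(2gh/(1+k)) = √(2·9.8·1.85/1.5) ≈ 4.92 m/s.

v ≈ 4.92 m/s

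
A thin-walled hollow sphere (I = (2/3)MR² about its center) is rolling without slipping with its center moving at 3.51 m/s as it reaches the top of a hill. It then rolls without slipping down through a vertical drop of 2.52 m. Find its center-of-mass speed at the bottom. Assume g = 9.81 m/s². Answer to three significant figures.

v ≈ 6.48 m/s

With I = (2/3)MR², the ratio k = I/(MR²) is 2/3.
The rolling condition ω = v/R makes the rotational term ½I(v/R)² = ½kMv², so KE_total = ½(1+k)Mv² = (5/6)Mv².
Energy conservation: (5/6)Mv₀² + Mgh = (5/6)Mv², so v² = v₀² + 2gh/(1+k).
v = √(3.51² + 2×9.81×2.52/1.667) = √41.99 ≈ 6.48 m/s.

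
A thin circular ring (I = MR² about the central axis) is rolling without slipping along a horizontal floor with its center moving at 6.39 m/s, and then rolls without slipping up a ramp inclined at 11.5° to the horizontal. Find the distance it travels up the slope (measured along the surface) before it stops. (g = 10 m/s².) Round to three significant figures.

d ≈ 20.5 m

For this body I = MR², i.e. k = I/(MR²) = 1.
The rolling condition ω = v/R makes the rotational term ½I(v/R)² = ½kMv², so KE_total = ½(1+k)Mv² = Mv².
Setting this equal to Mgh gives the vertical rise h = (1+k)v₀²/(2g) = 2×6.39²/(2×10) = 4.083 m.
Along the incline, d = h/sinθ = 4.083/sin11.5° ≈ 20.5 m.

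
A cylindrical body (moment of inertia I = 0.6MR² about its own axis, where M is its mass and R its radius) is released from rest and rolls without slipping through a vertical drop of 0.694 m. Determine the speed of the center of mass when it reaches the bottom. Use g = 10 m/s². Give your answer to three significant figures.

For this body I = 0.6MR², i.e. k = I/(MR²) = 0.6.
Pure rolling means v = ωR; then KE = ½Mv² + ½I(v/R)² = ½(1+k)Mv² = (4/5)Mv².
Setting Mgh = (4/5)Mv² gives v = √(2gh/(1+k)) = √(2·10·0.694/1.6) ≈ 2.95 m/s.

v ≈ 2.95 m/s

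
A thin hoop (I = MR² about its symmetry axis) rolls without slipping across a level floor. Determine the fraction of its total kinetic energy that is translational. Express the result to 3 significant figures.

With I = MR², the ratio k = I/(MR²) is 1.
With ω = v/R, KE_trans = ½Mv² and KE_rot = ½Iω² = ½kMv², so KE_total = ½(1+k)Mv².
The translational fraction is therefore 1/(1+k) = 1/2 ≈ 0.500.

fraction ≈ 0.500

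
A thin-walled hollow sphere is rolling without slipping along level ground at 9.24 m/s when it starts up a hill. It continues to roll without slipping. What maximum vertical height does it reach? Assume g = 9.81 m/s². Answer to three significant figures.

The moment of inertia is (2/3)MR², giving k ≡ I/(MR²) = 2/3.
Since it rolls without slipping, ω = v/R and KE = ½Mv² + ½Iω² = ½(1+k)Mv² = (5/6)Mv².
All of this converts to potential energy at the highest point: (5/6)Mv₀² = Mgh.
Thus h = (1+k)v₀²/(2g) = 1.667 × 9.24² / (2 × 9.81) ≈ 7.25 m.

h ≈ 7.25 m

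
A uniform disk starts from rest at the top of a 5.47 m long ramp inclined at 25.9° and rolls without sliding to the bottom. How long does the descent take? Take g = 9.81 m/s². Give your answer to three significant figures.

With I = (1/2)MR², the ratio k = I/(MR²) is 0.5.
Newton's second law down the slope: Mg sinθ − f = Ma. The torque equation fR = Iα (with α = a/R) gives f = kMa.
Hence a = g sinθ/(1+k) = 9.81×sin25.9°/1.5 = 2.857 m/s².
Starting from rest, L = ½at², so t = √(2L/a) = √(2×5.47/2.857) ≈ 1.96 s.

t ≈ 1.96 s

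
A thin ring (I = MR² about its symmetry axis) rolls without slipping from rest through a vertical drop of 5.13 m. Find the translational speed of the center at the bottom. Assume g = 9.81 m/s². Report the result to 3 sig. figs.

For this body I = MR², i.e. k = I/(MR²) = 1.
Pure rolling means v = ωR; then KE = ½Mv² + ½I(v/R)² = ½(1+k)Mv² = Mv².
Setting Mgh = Mv² gives v = √(2gh/(1+k)) = √(2·9.81·5.13/2) ≈ 7.09 m/s.

v ≈ 7.09 m/s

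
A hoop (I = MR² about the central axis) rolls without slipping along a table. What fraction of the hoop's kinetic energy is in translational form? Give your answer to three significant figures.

fraction ≈ 0.500

The moment of inertia is MR², giving k ≡ I/(MR²) = 1.
With ω = v/R, KE_trans = ½Mv² and KE_rot = ½Iω² = ½kMv², so KE_total = ½(1+k)Mv².
The translational fraction is therefore 1/(1+k) = 1/2 ≈ 0.500.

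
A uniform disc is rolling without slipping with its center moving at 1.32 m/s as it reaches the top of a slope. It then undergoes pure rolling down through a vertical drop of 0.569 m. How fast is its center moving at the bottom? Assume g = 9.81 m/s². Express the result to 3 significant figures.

v ≈ 3.03 m/s

Here I = (1/2)MR², so the shape factor k = I/(MR²) = 0.5.
The rolling condition ω = v/R makes the rotational term ½I(v/R)² = ½kMv², so KE_total = ½(1+k)Mv² = (3/4)Mv².
Conserving energy between top and bottom: (3/4)Mv² = (3/4)Mv₀² + Mgh, hence v² = v₀² + 2gh/(1+k).
v = √(1.32² + 2×9.81×0.569/1.5) = √9.185 ≈ 3.03 m/s.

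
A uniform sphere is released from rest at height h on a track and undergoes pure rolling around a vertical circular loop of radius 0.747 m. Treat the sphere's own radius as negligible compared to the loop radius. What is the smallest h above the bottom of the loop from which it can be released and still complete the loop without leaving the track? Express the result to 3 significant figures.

h_min ≈ 2.02 m

Here I = (2/5)MR², so the shape factor k = I/(MR²) = 0.4.
At the top, contact is just lost when gravity alone supplies the centripetal force: Mg = Mv_top²/r, i.e. v_top² = gr.
With ω = v/R, the kinetic energy at speed v is ½(1+k)Mv² = (7/10)Mv².
Energy conservation from release (height h) to the top (height 2r): Mgh = Mg(2r) + (7/10)M·gr.
Thus h_min = 2r + (1+k)r/2 = r(2 + 1.4/2) = 0.747 × 2.7 ≈ 2.02 m.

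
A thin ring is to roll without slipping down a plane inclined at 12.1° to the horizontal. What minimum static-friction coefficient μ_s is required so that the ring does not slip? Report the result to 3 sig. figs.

μ_min ≈ 0.107

For this body I = MR², i.e. k = I/(MR²) = 1.
Along the incline Mg sinθ − f = Ma, and torque about the center fR = Iα = kMR²(a/R) gives f = kMa.
These give a = g sinθ/(1+k) and the required friction f = kMg sinθ/(1+k).
The normal force is N = Mg cosθ, so μ_min = f/N = k tanθ/(1+k).
μ_min = 1 × tan12.1° / 2 ≈ 0.107.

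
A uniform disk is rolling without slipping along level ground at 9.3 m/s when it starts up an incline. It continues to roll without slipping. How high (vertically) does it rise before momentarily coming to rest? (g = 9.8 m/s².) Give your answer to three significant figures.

With I = (1/2)MR², the ratio k = I/(MR²) is 0.5.
Rolling without slipping gives ω = v/R, so the total kinetic energy is ½Mv² + ½Iω² = ½(1+k)Mv² = (3/4)Mv².
All of this converts to potential energy at the highest point: (3/4)Mv₀² = Mgh.
Thus h = (1+k)v₀²/(2g) = 1.5 × 9.3² / (2 × 9.8) ≈ 6.62 m.

h ≈ 6.62 m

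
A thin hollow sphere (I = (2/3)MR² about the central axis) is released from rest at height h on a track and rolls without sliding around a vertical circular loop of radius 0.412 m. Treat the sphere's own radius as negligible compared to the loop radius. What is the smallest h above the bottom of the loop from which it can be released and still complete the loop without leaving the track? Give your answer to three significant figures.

Here I = (2/3)MR², so the shape factor k = I/(MR²) = 2/3.
At the top of the loop, the minimum-contact condition is Mg = Mv_top²/r, so v_top² = gr.
With ω = v/R, the kinetic energy at speed v is ½(1+k)Mv² = (5/6)Mv².
Energy conservation from release (height h) to the top (height 2r): Mgh = Mg(2r) + (5/6)M·gr.
Thus h_min = 2r + (1+k)r/2 = r(2 + 1.667/2) = 0.412 × 2.833 ≈ 1.17 m.

h_min ≈ 1.17 m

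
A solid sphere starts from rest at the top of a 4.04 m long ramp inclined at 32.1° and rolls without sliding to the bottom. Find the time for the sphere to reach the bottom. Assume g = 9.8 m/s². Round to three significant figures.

For this body I = (2/5)MR², i.e. k = I/(MR²) = 0.4.
Translational: Mg sinθ − f = Ma. Rotational about the CM: fR = Iα = kMRa, so f = kMa.
Hence a = g sinθ/(1+k) = 9.8×sin32.1°/1.4 = 3.72 m/s².
With constant a from rest, t = √(2L/a) = √(2·4.04/3.72) ≈ 1.47 s.

t ≈ 1.47 s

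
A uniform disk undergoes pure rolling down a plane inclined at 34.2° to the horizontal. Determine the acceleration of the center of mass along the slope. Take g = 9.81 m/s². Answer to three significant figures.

a ≈ 3.68 m/s²

For this body I = (1/2)MR², i.e. k = I/(MR²) = 0.5.
Along the incline Mg sinθ − f = Ma, and torque about the center fR = Iα = kMR²(a/R) gives f = kMa.
Eliminating f: Mg sinθ = (1+k)Ma, so a = g sinθ/(1+k) = 9.81 × sin34.2° / 1.5 ≈ 3.68 m/s².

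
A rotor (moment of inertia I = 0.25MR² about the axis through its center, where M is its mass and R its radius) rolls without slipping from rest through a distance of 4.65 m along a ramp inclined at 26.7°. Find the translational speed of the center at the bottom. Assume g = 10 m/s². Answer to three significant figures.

For this body I = 0.25MR², i.e. k = I/(MR²) = 0.25.
Since it rolls without slipping, ω = v/R and KE = ½Mv² + ½Iω² = ½(1+k)Mv² = (5/8)Mv².
The vertical drop is h = L sinθ = 4.65 × sin26.7° = 2.089 m.
Setting Mgh = (5/8)Mv² gives v = √(2gh/(1+k)) = √(2·10·2.089/1.25) ≈ 5.78 m/s.

v ≈ 5.78 m/s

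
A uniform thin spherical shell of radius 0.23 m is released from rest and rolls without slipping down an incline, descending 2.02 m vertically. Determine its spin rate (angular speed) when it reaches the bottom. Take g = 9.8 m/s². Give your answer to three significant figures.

Here I = (2/3)MR², so the shape factor k = I/(MR²) = 2/3.
Rolling without slipping gives ω = v/R, so the total kinetic energy is ½Mv² + ½Iω² = ½(1+k)Mv² = (5/6)Mv².
Energy conservation Mgh = ½(1+k)Mv² gives v = √(2gh/(1+k)) = √(2 × 9.8 × 2.02 / 1.667) = 4.874 m/s.
The angular speed follows from ω = v/R = 4.874/0.23 ≈ 21.2 rad/s.

ω ≈ 21.2 rad/s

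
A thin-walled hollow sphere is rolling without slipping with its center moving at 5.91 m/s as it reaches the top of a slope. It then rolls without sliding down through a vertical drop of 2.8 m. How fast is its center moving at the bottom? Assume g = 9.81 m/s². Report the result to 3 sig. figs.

v ≈ 8.24 m/s

For this body I = (2/3)MR², i.e. k = I/(MR²) = 2/3.
Pure rolling means v = ωR; then KE = ½Mv² + ½I(v/R)² = ½(1+k)Mv² = (5/6)Mv².
Conserving energy between top and bottom: (5/6)Mv² = (5/6)Mv₀² + Mgh, hence v² = v₀² + 2gh/(1+k).
v = √(5.91² + 2×9.81×2.8/1.667) = √67.89 ≈ 8.24 m/s.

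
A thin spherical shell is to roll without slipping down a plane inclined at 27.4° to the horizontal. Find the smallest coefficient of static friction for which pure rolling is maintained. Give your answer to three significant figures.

The moment of inertia is (2/3)MR², giving k ≡ I/(MR²) = 2/3.
Newton's second law down the slope: Mg sinθ − f = Ma. The torque equation fR = Iα (with α = a/R) gives f = kMa.
These give a = g sinθ/(1+k) and the required friction f = kMg sinθ/(1+k).
The normal force is N = Mg cosθ, so μ_min = f/N = k tanθ/(1+k).
μ_min = (2/3) × tan27.4° / 1.667 ≈ 0.207.

μ_min ≈ 0.207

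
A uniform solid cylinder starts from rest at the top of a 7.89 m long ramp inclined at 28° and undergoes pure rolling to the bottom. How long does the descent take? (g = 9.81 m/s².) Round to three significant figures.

t ≈ 2.27 s

Here I = (1/2)MR², so the shape factor k = I/(MR²) = 0.5.
Newton's second law down the slope: Mg sinθ − f = Ma. The torque equation fR = Iα (with α = a/R) gives f = kMa.
Hence a = g sinθ/(1+k) = 9.81×sin28°/1.5 = 3.07 m/s².
Starting from rest, L = ½at², so t = √(2L/a) = √(2×7.89/3.07) ≈ 2.27 s.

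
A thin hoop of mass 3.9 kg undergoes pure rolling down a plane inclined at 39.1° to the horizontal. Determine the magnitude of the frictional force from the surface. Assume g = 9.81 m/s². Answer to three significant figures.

f ≈ 12.1 N

For this body I = MR², i.e. k = I/(MR²) = 1.
Translational: Mg sinθ − f = Ma. Rotational about the CM: fR = Iα = kMRa, so f = kMa.
Combining, a = g sinθ/(1+k) and f = kMa = kMg sinθ/(1+k).
f = 1 × 3.9 × 9.81 × sin39.1° / 2 ≈ 12.1 N.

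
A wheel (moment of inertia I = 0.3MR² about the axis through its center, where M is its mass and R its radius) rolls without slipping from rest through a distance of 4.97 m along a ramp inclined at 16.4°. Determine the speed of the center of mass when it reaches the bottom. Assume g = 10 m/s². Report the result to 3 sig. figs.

v ≈ 4.65 m/s

With I = 0.3MR², the ratio k = I/(MR²) is 0.3.
Rolling without slipping gives ω = v/R, so the total kinetic energy is ½Mv² + ½Iω² = ½(1+k)Mv² = (13/20)Mv².
The vertical drop is h = L sinθ = 4.97 × sin16.4° = 1.403 m.
Setting Mgh = (13/20)Mv² gives v = √(2gh/(1+k)) = √(2·10·1.403/1.3) ≈ 4.65 m/s.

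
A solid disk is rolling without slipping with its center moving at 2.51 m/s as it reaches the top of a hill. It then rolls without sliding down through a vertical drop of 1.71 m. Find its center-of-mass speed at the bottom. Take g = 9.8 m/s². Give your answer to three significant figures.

v ≈ 5.35 m/s

Here I = (1/2)MR², so the shape factor k = I/(MR²) = 0.5.
Since it rolls without slipping, ω = v/R and KE = ½Mv² + ½Iω² = ½(1+k)Mv² = (3/4)Mv².
Energy conservation: (3/4)Mv₀² + Mgh = (3/4)Mv², so v² = v₀² + 2gh/(1+k).
v = √(2.51² + 2×9.8×1.71/1.5) = √28.64 ≈ 5.35 m/s.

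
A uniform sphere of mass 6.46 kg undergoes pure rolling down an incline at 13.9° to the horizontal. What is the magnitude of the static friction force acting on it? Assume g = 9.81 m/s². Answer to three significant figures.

f ≈ 4.35 N

For this body I = (2/5)MR², i.e. k = I/(MR²) = 0.4.
Along the incline Mg sinθ − f = Ma, and torque about the center fR = Iα = kMR²(a/R) gives f = kMa.
Combining, a = g sinθ/(1+k) and f = kMa = kMg sinθ/(1+k).
f = 0.4 × 6.46 × 9.81 × sin13.9° / 1.4 ≈ 4.35 N.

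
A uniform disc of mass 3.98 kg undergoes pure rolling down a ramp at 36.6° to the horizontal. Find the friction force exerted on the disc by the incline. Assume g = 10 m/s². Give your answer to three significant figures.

The moment of inertia is (1/2)MR², giving k ≡ I/(MR²) = 0.5.
Translational: Mg sinθ − f = Ma. Rotational about the CM: fR = Iα = kMRa, so f = kMa.
Combining, a = g sinθ/(1+k) and f = kMa = kMg sinθ/(1+k).
f = 0.5 × 3.98 × 10 × sin36.6° / 1.5 ≈ 7.91 N.

f ≈ 7.91 N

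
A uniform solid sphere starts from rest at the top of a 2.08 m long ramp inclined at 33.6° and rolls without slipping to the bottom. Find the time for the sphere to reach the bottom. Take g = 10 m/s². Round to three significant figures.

With I = (2/5)MR², the ratio k = I/(MR²) is 0.4.
Newton's second law down the slope: Mg sinθ − f = Ma. The torque equation fR = Iα (with α = a/R) gives f = kMa.
Hence a = g sinθ/(1+k) = 10×sin33.6°/1.4 = 3.953 m/s².
Starting from rest, L = ½at², so t = √(2L/a) = √(2×2.08/3.953) ≈ 1.03 s.

t ≈ 1.03 s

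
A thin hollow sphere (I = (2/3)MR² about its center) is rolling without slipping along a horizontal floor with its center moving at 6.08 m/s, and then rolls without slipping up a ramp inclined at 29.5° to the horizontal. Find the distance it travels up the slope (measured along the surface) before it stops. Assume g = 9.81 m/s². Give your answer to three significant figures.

The moment of inertia is (2/3)MR², giving k ≡ I/(MR²) = 2/3.
The rolling condition ω = v/R makes the rotational term ½I(v/R)² = ½kMv², so KE_total = ½(1+k)Mv² = (5/6)Mv².
Setting this equal to Mgh gives the vertical rise h = (1+k)v₀²/(2g) = 1.667×6.08²/(2×9.81) = 3.14 m.
The distance along the slope is d = h/sinθ = 3.14/sin29.5° ≈ 6.38 m.

d ≈ 6.38 m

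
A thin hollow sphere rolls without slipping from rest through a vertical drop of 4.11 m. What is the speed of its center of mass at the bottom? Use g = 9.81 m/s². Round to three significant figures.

v ≈ 6.96 m/s

Here I = (2/3)MR², so the shape factor k = I/(MR²) = 2/3.
Rolling without slipping gives ω = v/R, so the total kinetic energy is ½Mv² + ½Iω² = ½(1+k)Mv² = (5/6)Mv².
Energy conservation: Mgh = (5/6)Mv², so v = √(2gh/(1+k)) = √(2 × 9.81 × 4.11 / 1.667) ≈ 6.96 m/s.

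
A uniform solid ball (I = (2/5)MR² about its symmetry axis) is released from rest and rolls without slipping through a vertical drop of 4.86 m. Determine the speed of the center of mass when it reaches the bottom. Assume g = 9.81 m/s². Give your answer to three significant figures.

v ≈ 8.25 m/s

Here I = (2/5)MR², so the shape factor k = I/(MR²) = 0.4.
Pure rolling means v = ωR; then KE = ½Mv² + ½I(v/R)² = ½(1+k)Mv² = (7/10)Mv².
Energy conservation: Mgh = (7/10)Mv², so v = √(2gh/(1+k)) = √(2 × 9.81 × 4.86 / 1.4) ≈ 8.25 m/s.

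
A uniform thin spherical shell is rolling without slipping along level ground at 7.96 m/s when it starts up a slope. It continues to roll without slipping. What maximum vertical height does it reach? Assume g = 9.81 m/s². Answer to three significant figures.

h ≈ 5.38 m

The moment of inertia is (2/3)MR², giving k ≡ I/(MR²) = 2/3.
Pure rolling means v = ωR; then KE = ½Mv² + ½I(v/R)² = ½(1+k)Mv² = (5/6)Mv².
All of this converts to potential energy at the highest point: (5/6)Mv₀² = Mgh.
Thus h = (1+k)v₀²/(2g) = 1.667 × 7.96² / (2 × 9.81) ≈ 5.38 m.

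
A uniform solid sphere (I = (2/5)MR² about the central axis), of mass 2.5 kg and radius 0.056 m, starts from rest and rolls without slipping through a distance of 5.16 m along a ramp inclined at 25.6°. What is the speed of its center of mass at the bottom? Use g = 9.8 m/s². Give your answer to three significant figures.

Here I = (2/5)MR², so the shape factor k = I/(MR²) = 0.4.
Rolling without slipping gives ω = v/R, so the total kinetic energy is ½Mv² + ½Iω² = ½(1+k)Mv² = (7/10)Mv².
The vertical drop is h = L sinθ = 5.16 × sin25.6° = 2.23 m.
Setting Mgh = (7/10)Mv² gives v = √(2gh/(1+k)) = √(2·9.8·2.23/1.4) ≈ 5.59 m/s.

v ≈ 5.59 m/s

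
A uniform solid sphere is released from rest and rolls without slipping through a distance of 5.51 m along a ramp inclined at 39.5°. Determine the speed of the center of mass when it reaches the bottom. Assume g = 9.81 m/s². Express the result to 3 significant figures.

v ≈ 7.01 m/s

With I = (2/5)MR², the ratio k = I/(MR²) is 0.4.
Pure rolling means v = ωR; then KE = ½Mv² + ½I(v/R)² = ½(1+k)Mv² = (7/10)Mv².
The vertical drop is h = L sinθ = 5.51 × sin39.5° = 3.505 m.
Setting Mgh = (7/10)Mv² gives v = √(2gh/(1+k)) = √(2·9.81·3.505/1.4) ≈ 7.01 m/s.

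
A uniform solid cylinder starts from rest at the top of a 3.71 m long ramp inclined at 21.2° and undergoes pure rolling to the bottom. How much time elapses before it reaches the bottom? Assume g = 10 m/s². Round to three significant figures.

t ≈ 1.75 s

The moment of inertia is (1/2)MR², giving k ≡ I/(MR²) = 0.5.
Along the incline Mg sinθ − f = Ma, and torque about the center fR = Iα = kMR²(a/R) gives f = kMa.
Hence a = g sinθ/(1+k) = 10×sin21.2°/1.5 = 2.411 m/s².
With constant a from rest, t = √(2L/a) = √(2·3.71/2.411) ≈ 1.75 s.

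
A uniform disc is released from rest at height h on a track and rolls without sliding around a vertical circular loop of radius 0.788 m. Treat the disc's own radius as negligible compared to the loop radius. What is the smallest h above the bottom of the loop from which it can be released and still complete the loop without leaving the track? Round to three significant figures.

Here I = (1/2)MR², so the shape factor k = I/(MR²) = 0.5.
At the top of the loop, the minimum-contact condition is Mg = Mv_top²/r, so v_top² = gr.
With ω = v/R, the kinetic energy at speed v is ½(1+k)Mv² = (3/4)Mv².
Energy conservation from release (height h) to the top (height 2r): Mgh = Mg(2r) + (3/4)M·gr.
Thus h_min = 2r + (1+k)r/2 = r(2 + 1.5/2) = 0.788 × 2.75 ≈ 2.17 m.

h_min ≈ 2.17 m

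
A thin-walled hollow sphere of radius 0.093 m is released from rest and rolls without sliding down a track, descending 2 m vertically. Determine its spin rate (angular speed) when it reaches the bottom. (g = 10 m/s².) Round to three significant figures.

ω ≈ 52.7 rad/s

With I = (2/3)MR², the ratio k = I/(MR²) is 2/3.
Since it rolls without slipping, ω = v/R and KE = ½Mv² + ½Iω² = ½(1+k)Mv² = (5/6)Mv².
Energy conservation Mgh = ½(1+k)Mv² gives v = √(2gh/(1+k)) = √(2 × 10 × 2 / 1.667) = 4.899 m/s.
The angular speed follows from ω = v/R = 4.899/0.093 ≈ 52.7 rad/s.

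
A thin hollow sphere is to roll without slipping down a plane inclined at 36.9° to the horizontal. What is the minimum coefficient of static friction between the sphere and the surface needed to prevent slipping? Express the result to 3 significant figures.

μ_min ≈ 0.300

Here I = (2/3)MR², so the shape factor k = I/(MR²) = 2/3.
Translational: Mg sinθ − f = Ma. Rotational about the CM: fR = Iα = kMRa, so f = kMa.
These give a = g sinθ/(1+k) and the required friction f = kMg sinθ/(1+k).
With N = Mg cosθ, the no-slip condition f ≤ μN gives μ_min = f/N = k tanθ/(1+k).
μ_min = (2/3) × tan36.9° / 1.667 ≈ 0.300.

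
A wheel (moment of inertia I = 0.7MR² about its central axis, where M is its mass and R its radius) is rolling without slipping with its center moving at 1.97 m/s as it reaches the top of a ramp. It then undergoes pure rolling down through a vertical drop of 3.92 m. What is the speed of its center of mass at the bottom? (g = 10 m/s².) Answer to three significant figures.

For this body I = 0.7MR², i.e. k = I/(MR²) = 0.7.
Since it rolls without slipping, ω = v/R and KE = ½Mv² + ½Iω² = ½(1+k)Mv² = (17/20)Mv².
Energy conservation: (17/20)Mv₀² + Mgh = (17/20)Mv², so v² = v₀² + 2gh/(1+k).
v = √(1.97² + 2×10×3.92/1.7) = √50 ≈ 7.07 m/s.

v ≈ 7.07 m/s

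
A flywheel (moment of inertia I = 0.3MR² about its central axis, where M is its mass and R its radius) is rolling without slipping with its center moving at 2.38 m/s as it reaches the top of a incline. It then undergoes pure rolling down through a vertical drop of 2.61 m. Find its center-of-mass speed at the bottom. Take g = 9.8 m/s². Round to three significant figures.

The moment of inertia is 0.3MR², giving k ≡ I/(MR²) = 0.3.
The rolling condition ω = v/R makes the rotational term ½I(v/R)² = ½kMv², so KE_total = ½(1+k)Mv² = (13/20)Mv².
Conserving energy between top and bottom: (13/20)Mv² = (13/20)Mv₀² + Mgh, hence v² = v₀² + 2gh/(1+k).
v = √(2.38² + 2×9.8×2.61/1.3) = √45.02 ≈ 6.71 m/s.

v ≈ 6.71 m/s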